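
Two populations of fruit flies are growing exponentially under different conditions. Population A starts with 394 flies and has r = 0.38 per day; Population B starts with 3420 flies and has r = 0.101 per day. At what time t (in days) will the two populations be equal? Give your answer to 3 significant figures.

7.75 days

Set 394·e^(0.38t) = 3420·e^(0.101t).
e^((0.38 − 0.101)t) = 3420/394 → e^(0.279·t) = 8.6802.
0.279·t = ln(8.6802) = 2.161, so t = 2.161/0.279 = 7.7457.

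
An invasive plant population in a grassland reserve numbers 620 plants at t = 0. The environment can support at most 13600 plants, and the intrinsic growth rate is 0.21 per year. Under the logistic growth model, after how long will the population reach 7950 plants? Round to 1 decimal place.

16.1 years

A = (K − N₀)/N₀ = (13600 − 620)/620 = 20.935.
Solve 13600/(1 + 20.935·e^(−0.21t)) = 7950: 1 + 20.935·e^(−0.21t) = 1.7107, so e^(−0.21t) = 0.0339468.
−0.21·t = ln(0.0339468) = -3.383, so t = 3.383/0.21 = 16.109.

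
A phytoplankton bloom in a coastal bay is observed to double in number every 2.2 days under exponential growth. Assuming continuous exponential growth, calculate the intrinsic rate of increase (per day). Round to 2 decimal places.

0.32 per day

r = ln(2)/t_d = 0.6931/2.2 = 0.31507.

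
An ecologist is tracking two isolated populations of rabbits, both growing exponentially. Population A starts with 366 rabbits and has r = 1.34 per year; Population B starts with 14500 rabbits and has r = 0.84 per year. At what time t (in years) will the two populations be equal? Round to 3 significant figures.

7.36 years

Set 366·e^(1.34t) = 14500·e^(0.84t).
e^((1.34 − 0.84)t) = 14500/366 → e^(0.5·t) = 39.617.
0.5·t = ln(39.617) = 3.6793, so t = 3.6793/0.5 = 7.3585.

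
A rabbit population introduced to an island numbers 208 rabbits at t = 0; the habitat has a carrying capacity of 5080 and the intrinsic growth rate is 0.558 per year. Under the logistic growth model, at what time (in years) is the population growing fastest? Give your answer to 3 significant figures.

5.65 years

Logistic growth is fastest at N = K/2 = 2540.
A = (K − N₀)/N₀ = 23.423. Set K/(1 + A·e^(−rt)) = K/2 → A·e^(−rt) = 1.
e^(−0.558t) = 1/23.423 = 0.0426929, so t = ln(23.423)/0.558 = 3.1537/0.558 = 5.6518.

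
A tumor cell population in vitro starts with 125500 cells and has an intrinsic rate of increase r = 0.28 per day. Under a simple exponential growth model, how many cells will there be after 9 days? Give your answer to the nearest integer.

1559789 cells

N(t) = N₀·e^(rt) = 125500 × e^(0.28×9) = 125500 × e^2.52.
e^2.52 ≈ 12.429, so N ≈ 125500 × 12.429 = 1.559789×10^6.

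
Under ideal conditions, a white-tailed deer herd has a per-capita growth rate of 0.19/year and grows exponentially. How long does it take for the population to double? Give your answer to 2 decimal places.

3.65 years

Doubling time t_d = ln(2)/r = 0.6931/0.19 = 3.6481.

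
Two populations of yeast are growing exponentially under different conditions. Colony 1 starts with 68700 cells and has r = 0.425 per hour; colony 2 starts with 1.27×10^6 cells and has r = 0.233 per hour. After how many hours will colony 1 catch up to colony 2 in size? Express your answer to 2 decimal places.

15.19 hours

Set 68700·e^(0.425t) = 1.27×10^6·e^(0.233t).
e^((0.425 − 0.233)t) = 1.27×10^6/68700 → e^(0.192·t) = 18.486.
0.192·t = ln(18.486) = 2.917, so t = 2.917/0.192 = 15.193.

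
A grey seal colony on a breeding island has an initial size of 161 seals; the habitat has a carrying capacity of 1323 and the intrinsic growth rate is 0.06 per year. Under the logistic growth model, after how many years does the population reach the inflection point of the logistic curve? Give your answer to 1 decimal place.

Logistic growth is fastest at N = K/2 = 661.5.
A = (K − N₀)/N₀ = 7.2174. Set K/(1 + A·e^(−rt)) = K/2 → A·e^(−rt) = 1.
e^(−0.06t) = 1/7.2174 = 0.138554, so t = ln(7.2174)/0.06 = 1.9765/0.06 = 32.942.

32.9 years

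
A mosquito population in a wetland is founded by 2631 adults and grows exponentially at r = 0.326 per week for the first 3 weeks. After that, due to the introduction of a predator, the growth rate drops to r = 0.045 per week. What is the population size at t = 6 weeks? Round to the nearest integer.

Phase 1: N(3) = 2631·e^(0.326×3) = 2631·e^0.978 = 6996.18.
Phase 2 runs for 6 − 3 = 3 weeks at r = 0.045.
N(6) = 6996.18·e^(0.045×3) = 6996.18·e^0.135 = 8007.38.

8007 adults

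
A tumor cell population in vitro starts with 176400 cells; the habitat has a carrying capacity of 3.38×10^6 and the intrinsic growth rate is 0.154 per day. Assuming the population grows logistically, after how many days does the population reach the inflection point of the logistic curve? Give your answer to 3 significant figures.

18.8 days

Logistic growth is fastest at N = K/2 = 1.69×10^6.
A = (K − N₀)/N₀ = 18.161. Set K/(1 + A·e^(−rt)) = K/2 → A·e^(−rt) = 1.
e^(−0.154t) = 1/18.161 = 0.0550631, so t = ln(18.161)/0.154 = 2.8993/0.154 = 18.826.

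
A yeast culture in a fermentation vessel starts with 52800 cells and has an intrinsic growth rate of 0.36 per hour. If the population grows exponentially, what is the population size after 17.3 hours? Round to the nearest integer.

26755924 cells

N(t) = N₀·e^(rt) = 52800 × e^(0.36×17.3) = 52800 × e^6.228.
e^6.228 ≈ 506.74, so N ≈ 52800 × 506.74 = 2.675592×10^7.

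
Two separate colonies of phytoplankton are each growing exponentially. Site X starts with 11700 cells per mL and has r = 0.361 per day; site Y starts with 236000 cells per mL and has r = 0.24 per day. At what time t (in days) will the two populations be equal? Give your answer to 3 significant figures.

24.8 days

Set 11700·e^(0.361t) = 236000·e^(0.24t).
e^((0.361 − 0.24)t) = 236000/11700 → e^(0.121·t) = 20.171.
0.121·t = ln(20.171) = 3.0042, so t = 3.0042/0.121 = 24.828.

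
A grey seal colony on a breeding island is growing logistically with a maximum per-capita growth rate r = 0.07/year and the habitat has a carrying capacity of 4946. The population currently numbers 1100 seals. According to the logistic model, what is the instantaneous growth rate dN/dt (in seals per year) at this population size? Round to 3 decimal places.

dN/dt = rN(1 − N/K) = 0.07 × 1100 × (1 − 1100/4946).
1 − 1100/4946 = 0.7776; dN/dt = 0.07 × 1100 × 0.7776 = 59.875.

59.875 seals per year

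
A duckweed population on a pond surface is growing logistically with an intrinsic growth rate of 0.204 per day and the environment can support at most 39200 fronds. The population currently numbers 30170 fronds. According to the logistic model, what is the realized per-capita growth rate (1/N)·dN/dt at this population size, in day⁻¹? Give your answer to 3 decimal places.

0.047 per day

(1/N)·dN/dt = r(1 − N/K) = 0.204 × (1 − 30170/39200).
= 0.204 × 0.23036 = 0.046993.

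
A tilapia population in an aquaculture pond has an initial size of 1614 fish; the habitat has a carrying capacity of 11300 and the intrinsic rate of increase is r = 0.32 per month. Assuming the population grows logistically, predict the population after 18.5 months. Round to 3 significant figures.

11100 fish

A = (K − N₀)/N₀ = (11300 − 1614)/1614 = 6.0012.
N(t) = K/(1 + A·e^(−rt)) = 11300/(1 + 6.0012×e^(−0.32×18.5)).
e^(−5.92) = 0.0026852; denominator = 1 + 6.0012×0.0026852 = 1.0161.
N = 11300/1.0161 = 11120.8.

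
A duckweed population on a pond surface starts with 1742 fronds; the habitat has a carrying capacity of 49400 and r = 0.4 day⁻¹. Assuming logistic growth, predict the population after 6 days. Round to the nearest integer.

14188 fronds

A = (K − N₀)/N₀ = (49400 − 1742)/1742 = 27.358.
N(t) = K/(1 + A·e^(−rt)) = 49400/(1 + 27.358×e^(−0.4×6)).
e^(−2.4) = 0.090718; denominator = 1 + 27.358×0.090718 = 3.4819.
N = 49400/3.4819 = 14187.7.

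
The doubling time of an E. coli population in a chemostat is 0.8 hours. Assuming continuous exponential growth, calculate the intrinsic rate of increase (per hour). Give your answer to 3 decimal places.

r = ln(2)/t_d = 0.6931/0.8 = 0.86643.

0.866 per hour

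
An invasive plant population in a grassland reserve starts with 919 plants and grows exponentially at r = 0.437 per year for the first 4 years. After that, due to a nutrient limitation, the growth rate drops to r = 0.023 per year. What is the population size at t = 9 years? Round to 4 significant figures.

5921 plants

Phase 1: N(4) = 919·e^(0.437×4) = 919·e^1.748 = 5277.91.
Phase 2 runs for 9 − 4 = 5 years at r = 0.023.
N(9) = 5277.91·e^(0.023×5) = 5277.91·e^0.115 = 5921.15.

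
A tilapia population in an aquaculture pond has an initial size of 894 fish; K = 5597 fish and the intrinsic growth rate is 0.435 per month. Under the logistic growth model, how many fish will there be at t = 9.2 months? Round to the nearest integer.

A = (K − N₀)/N₀ = (5597 − 894)/894 = 5.2606.
N(t) = K/(1 + A·e^(−rt)) = 5597/(1 + 5.2606×e^(−0.435×9.2)).
e^(−4.002) = 0.018279; denominator = 1 + 5.2606×0.018279 = 1.0962.
N = 5597/1.0962 = 5106.01.

5106 fish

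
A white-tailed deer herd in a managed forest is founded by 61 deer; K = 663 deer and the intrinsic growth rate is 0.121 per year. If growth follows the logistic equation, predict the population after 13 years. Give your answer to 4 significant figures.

217.6 deer

A = (K − N₀)/N₀ = (663 − 61)/61 = 9.8689.
N(t) = K/(1 + A·e^(−rt)) = 663/(1 + 9.8689×e^(−0.121×13)).
e^(−1.573) = 0.20742; denominator = 1 + 9.8689×0.20742 = 3.047.
N = 663/3.047 = 217.59.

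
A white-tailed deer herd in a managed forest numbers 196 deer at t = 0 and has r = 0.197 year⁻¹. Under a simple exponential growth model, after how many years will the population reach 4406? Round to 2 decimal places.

Set N₀·e^(rt) = 4406: e^(0.197·t) = 4406/196 = 22.48.
0.197·t = ln(22.48) = 3.1126, so t = 3.1126/0.197 = 15.8.

15.80 years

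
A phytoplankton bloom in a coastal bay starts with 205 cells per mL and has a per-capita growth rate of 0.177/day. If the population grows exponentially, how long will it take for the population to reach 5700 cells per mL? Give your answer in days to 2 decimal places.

18.79 days

Set N₀·e^(rt) = 5700: e^(0.177·t) = 5700/205 = 27.805.
0.177·t = ln(27.805) = 3.3252, so t = 3.3252/0.177 = 18.787.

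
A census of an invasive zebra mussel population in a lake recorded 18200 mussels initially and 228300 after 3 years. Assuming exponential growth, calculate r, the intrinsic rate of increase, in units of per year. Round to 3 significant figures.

0.843 per year

From N(t) = N₀·e^(rt): e^(r·3) = 228300/18200 = 12.544.
r·3 = ln(12.544) = 2.5292, so r = 2.5292/3 = 0.84308.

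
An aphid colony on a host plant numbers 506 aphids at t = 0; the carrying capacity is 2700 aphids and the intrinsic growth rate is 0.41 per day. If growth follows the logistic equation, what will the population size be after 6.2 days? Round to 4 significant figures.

A = (K − N₀)/N₀ = (2700 − 506)/506 = 4.336.
N(t) = K/(1 + A·e^(−rt)) = 2700/(1 + 4.336×e^(−0.41×6.2)).
e^(−2.542) = 0.078709; denominator = 1 + 4.336×0.078709 = 1.3413.
N = 2700/1.3413 = 2013.

2013 aphids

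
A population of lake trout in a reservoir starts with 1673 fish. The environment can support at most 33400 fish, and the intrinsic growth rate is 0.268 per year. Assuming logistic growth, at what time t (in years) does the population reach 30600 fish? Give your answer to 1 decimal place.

A = (K − N₀)/N₀ = (33400 − 1673)/1673 = 18.964.
Solve 33400/(1 + 18.964·e^(−0.268t)) = 30600: 1 + 18.964·e^(−0.268t) = 1.0915, so e^(−0.268t) = 0.00482507.
−0.268·t = ln(0.00482507) = -5.3339, so t = 5.3339/0.268 = 19.903.

19.9 years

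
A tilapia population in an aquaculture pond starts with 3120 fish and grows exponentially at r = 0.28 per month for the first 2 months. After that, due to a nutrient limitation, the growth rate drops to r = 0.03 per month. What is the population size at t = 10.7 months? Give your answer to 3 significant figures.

Phase 1: N(2) = 3120·e^(0.28×2) = 3120·e^0.56 = 5462.1.
Phase 2 runs for 10.7 − 2 = 8.7 months at r = 0.03.
N(10.7) = 5462.1·e^(0.03×8.7) = 5462.1·e^0.261 = 7091.05.

7090 fish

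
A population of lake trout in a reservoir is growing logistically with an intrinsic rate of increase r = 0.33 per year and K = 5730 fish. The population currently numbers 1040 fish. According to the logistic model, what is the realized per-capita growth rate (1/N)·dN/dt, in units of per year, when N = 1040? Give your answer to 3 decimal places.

0.270 per year

(1/N)·dN/dt = r(1 − N/K) = 0.33 × (1 − 1040/5730).
= 0.33 × 0.8185 = 0.2701.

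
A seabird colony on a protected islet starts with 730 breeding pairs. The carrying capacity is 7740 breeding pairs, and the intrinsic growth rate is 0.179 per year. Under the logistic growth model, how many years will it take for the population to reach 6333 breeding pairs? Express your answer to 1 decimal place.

A = (K − N₀)/N₀ = (7740 − 730)/730 = 9.6027.
Solve 7740/(1 + 9.6027·e^(−0.179t)) = 6333: 1 + 9.6027·e^(−0.179t) = 1.2222, so e^(−0.179t) = 0.0231361.
−0.179·t = ln(0.0231361) = -3.7664, so t = 3.7664/0.179 = 21.041.

21.0 years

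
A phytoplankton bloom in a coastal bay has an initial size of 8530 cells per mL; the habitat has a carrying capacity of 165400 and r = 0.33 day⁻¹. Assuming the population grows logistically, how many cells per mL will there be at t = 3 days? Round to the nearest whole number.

A = (K − N₀)/N₀ = (165400 − 8530)/8530 = 18.39.
N(t) = K/(1 + A·e^(−rt)) = 165400/(1 + 18.39×e^(−0.33×3)).
e^(−0.99) = 0.37158; denominator = 1 + 18.39×0.37158 = 7.8334.
N = 165400/7.8334 = 21114.6.

21115 cells per mL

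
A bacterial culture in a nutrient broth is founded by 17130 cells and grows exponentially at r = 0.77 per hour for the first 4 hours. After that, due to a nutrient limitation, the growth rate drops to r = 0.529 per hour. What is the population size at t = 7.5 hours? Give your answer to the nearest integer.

2373999 cells

Phase 1: N(4) = 17130·e^(0.77×4) = 17130·e^3.08 = 372721.
Phase 2 runs for 7.5 − 4 = 3.5 hours at r = 0.529.
N(7.5) = 372721·e^(0.529×3.5) = 372721·e^1.852 = 2.373999×10^6.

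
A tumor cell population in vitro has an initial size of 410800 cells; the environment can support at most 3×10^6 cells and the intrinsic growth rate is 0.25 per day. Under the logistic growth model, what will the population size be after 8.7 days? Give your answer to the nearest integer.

A = (K − N₀)/N₀ = (3×10^6 − 410800)/410800 = 6.3028.
N(t) = K/(1 + A·e^(−rt)) = 3×10^6/(1 + 6.3028×e^(−0.25×8.7)).
e^(−2.175) = 0.11361; denominator = 1 + 6.3028×0.11361 = 1.7161.
N = 3×10^6/1.7161 = 1.748199×10^6.

1748199 cells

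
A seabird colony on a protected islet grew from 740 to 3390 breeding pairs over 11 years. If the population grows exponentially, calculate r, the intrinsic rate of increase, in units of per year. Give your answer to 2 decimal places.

From N(t) = N₀·e^(rt): e^(r·11) = 3390/740 = 4.5811.
r·11 = ln(4.5811) = 1.5219, so r = 1.5219/11 = 0.13836.

0.14 per year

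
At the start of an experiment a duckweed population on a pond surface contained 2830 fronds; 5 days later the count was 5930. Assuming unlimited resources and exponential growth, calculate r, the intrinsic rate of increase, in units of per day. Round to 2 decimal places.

From N(t) = N₀·e^(rt): e^(r·5) = 5930/2830 = 2.0954.
r·5 = ln(2.0954) = 0.73975, so r = 0.73975/5 = 0.14795.

0.15 per day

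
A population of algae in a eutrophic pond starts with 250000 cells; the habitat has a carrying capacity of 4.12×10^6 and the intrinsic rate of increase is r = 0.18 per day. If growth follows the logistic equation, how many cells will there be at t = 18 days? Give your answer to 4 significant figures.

A = (K − N₀)/N₀ = (4.12×10^6 − 250000)/250000 = 15.48.
N(t) = K/(1 + A·e^(−rt)) = 4.12×10^6/(1 + 15.48×e^(−0.18×18)).
e^(−3.24) = 0.039164; denominator = 1 + 15.48×0.039164 = 1.6063.
N = 4.12×10^6/1.6063 = 2.564969×10^6.

2565000 cells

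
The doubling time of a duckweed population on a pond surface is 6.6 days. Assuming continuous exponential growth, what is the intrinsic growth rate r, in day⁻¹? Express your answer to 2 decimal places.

0.11 per day

r = ln(2)/t_d = 0.6931/6.6 = 0.10502.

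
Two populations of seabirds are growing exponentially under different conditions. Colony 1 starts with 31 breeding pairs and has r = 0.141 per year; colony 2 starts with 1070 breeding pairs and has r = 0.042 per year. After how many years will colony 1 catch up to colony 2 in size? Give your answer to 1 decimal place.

Set 31·e^(0.141t) = 1070·e^(0.042t).
e^((0.141 − 0.042)t) = 1070/31 → e^(0.099·t) = 34.516.
0.099·t = ln(34.516) = 3.5414, so t = 3.5414/0.099 = 35.772.

35.8 years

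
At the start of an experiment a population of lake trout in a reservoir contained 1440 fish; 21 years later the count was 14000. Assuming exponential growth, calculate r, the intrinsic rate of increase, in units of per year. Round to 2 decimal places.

0.11 per year

From N(t) = N₀·e^(rt): e^(r·21) = 14000/1440 = 9.7222.
r·21 = ln(9.7222) = 2.2744, so r = 2.2744/21 = 0.10831.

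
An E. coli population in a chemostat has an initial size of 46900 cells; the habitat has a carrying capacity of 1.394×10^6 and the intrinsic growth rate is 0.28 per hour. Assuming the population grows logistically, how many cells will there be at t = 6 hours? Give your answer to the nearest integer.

219417 cells

A = (K − N₀)/N₀ = (1.394×10^6 − 46900)/46900 = 28.723.
N(t) = K/(1 + A·e^(−rt)) = 1.394×10^6/(1 + 28.723×e^(−0.28×6)).
e^(−1.68) = 0.18637; denominator = 1 + 28.723×0.18637 = 6.3532.
N = 1.394×10^6/6.3532 = 219417.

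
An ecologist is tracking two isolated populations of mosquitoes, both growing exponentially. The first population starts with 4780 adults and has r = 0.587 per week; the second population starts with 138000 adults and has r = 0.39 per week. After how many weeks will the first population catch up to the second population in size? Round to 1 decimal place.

17.1 weeks

Set 4780·e^(0.587t) = 138000·e^(0.39t).
e^((0.587 − 0.39)t) = 138000/4780 → e^(0.197·t) = 28.87.
0.197·t = ln(28.87) = 3.3628, so t = 3.3628/0.197 = 17.07.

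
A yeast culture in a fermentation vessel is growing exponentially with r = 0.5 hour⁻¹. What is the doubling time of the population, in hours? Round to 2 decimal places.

Doubling time t_d = ln(2)/r = 0.6931/0.5 = 1.3863.

1.39 hours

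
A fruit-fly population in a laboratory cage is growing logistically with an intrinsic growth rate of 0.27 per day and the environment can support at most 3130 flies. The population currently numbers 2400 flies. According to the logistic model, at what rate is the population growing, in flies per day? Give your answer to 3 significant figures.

151 flies per day

dN/dt = rN(1 − N/K) = 0.27 × 2400 × (1 − 2400/3130).
1 − 2400/3130 = 0.23323; dN/dt = 0.27 × 2400 × 0.23323 = 151.13.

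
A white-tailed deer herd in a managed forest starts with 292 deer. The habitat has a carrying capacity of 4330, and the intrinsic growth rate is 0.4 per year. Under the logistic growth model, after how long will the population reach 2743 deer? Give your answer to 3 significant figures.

A = (K − N₀)/N₀ = (4330 − 292)/292 = 13.829.
Solve 4330/(1 + 13.829·e^(−0.4t)) = 2743: 1 + 13.829·e^(−0.4t) = 1.5786, so e^(−0.4t) = 0.0418377.
−0.4·t = ln(0.0418377) = -3.174, so t = 3.174/0.4 = 7.9349.

7.93 years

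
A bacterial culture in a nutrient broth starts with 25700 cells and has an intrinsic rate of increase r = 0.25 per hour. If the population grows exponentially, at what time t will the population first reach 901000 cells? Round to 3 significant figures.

14.2 hours

Set N₀·e^(rt) = 901000: e^(0.25·t) = 901000/25700 = 35.058.
0.25·t = ln(35.058) = 3.557, so t = 3.557/0.25 = 14.228.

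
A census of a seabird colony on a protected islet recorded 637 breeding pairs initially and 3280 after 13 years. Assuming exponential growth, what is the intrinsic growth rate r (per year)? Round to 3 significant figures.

0.126 per year

From N(t) = N₀·e^(rt): e^(r·13) = 3280/637 = 5.1491.
r·13 = ln(5.1491) = 1.6388, so r = 1.6388/13 = 0.12606.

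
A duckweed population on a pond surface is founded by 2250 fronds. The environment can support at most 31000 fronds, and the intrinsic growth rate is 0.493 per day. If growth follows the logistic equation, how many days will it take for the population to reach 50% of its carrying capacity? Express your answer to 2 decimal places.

5.17 days

A = (K − N₀)/N₀ = (31000 − 2250)/2250 = 12.778.
Solve 31000/(1 + 12.778·e^(−0.493t)) = 15500: 1 + 12.778·e^(−0.493t) = 2, so e^(−0.493t) = 0.0782609.
−0.493·t = ln(0.0782609) = -2.5477, so t = 2.5477/0.493 = 5.1678.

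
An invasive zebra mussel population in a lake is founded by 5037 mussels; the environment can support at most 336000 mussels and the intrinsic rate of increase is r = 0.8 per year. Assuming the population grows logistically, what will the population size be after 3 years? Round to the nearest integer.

48271 mussels

A = (K − N₀)/N₀ = (336000 − 5037)/5037 = 65.706.
N(t) = K/(1 + A·e^(−rt)) = 336000/(1 + 65.706×e^(−0.8×3)).
e^(−2.4) = 0.090718; denominator = 1 + 65.706×0.090718 = 6.9607.
N = 336000/6.9607 = 48270.7.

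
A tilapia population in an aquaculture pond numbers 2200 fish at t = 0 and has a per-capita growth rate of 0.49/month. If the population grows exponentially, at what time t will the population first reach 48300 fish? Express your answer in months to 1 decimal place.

6.3 months

Set N₀·e^(rt) = 48300: e^(0.49·t) = 48300/2200 = 21.955.
0.49·t = ln(21.955) = 3.089, so t = 3.089/0.49 = 6.304.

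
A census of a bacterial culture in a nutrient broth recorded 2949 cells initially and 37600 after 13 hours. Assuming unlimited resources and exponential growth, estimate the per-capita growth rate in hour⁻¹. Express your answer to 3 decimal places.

0.196 per hour

From N(t) = N₀·e^(rt): e^(r·13) = 37600/2949 = 12.75.
r·13 = ln(12.75) = 2.5455, so r = 2.5455/13 = 0.19581.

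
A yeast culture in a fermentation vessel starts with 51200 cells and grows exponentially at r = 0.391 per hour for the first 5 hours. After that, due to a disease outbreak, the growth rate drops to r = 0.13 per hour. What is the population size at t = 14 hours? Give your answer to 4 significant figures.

Phase 1: N(5) = 51200·e^(0.391×5) = 51200·e^1.955 = 361673.
Phase 2 runs for 14 − 5 = 9 hours at r = 0.13.
N(14) = 361673·e^(0.13×9) = 361673·e^1.17 = 1.165307×10^6.

1165000 cells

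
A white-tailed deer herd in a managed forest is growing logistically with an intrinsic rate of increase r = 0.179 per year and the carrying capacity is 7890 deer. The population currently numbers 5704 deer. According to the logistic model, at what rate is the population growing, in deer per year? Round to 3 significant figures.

dN/dt = rN(1 − N/K) = 0.179 × 5704 × (1 − 5704/7890).
1 − 5704/7890 = 0.27706; dN/dt = 0.179 × 5704 × 0.27706 = 282.88.

283 deer per year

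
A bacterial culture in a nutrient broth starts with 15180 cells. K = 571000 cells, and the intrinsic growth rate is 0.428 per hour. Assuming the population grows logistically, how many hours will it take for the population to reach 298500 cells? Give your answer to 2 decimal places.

8.63 hours

A = (K − N₀)/N₀ = (571000 − 15180)/15180 = 36.615.
Solve 571000/(1 + 36.615·e^(−0.428t)) = 298500: 1 + 36.615·e^(−0.428t) = 1.9129, so e^(−0.428t) = 0.0249322.
−0.428·t = ln(0.0249322) = -3.6916, so t = 3.6916/0.428 = 8.6252.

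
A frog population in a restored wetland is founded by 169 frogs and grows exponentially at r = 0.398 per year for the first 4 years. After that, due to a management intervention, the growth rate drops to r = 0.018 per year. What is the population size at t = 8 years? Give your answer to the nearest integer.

Phase 1: N(4) = 169·e^(0.398×4) = 169·e^1.592 = 830.393.
Phase 2 runs for 8 − 4 = 4 years at r = 0.018.
N(8) = 830.393·e^(0.018×4) = 830.393·e^0.072 = 892.386.

892 frogs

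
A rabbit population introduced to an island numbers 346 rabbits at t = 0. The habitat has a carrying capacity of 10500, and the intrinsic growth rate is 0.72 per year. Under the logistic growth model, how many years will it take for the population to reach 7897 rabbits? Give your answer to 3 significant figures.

6.23 years

A = (K − N₀)/N₀ = (10500 − 346)/346 = 29.347.
Solve 10500/(1 + 29.347·e^(−0.72t)) = 7897: 1 + 29.347·e^(−0.72t) = 1.3296, so e^(−0.72t) = 0.0112318.
−0.72·t = ln(0.0112318) = -4.489, so t = 4.489/0.72 = 6.2347.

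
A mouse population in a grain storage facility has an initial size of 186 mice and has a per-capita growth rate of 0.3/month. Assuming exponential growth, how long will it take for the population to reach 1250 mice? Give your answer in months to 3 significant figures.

Set N₀·e^(rt) = 1250: e^(0.3·t) = 1250/186 = 6.7204.
0.3·t = ln(6.7204) = 1.9052, so t = 1.9052/0.3 = 6.3505.

6.35 months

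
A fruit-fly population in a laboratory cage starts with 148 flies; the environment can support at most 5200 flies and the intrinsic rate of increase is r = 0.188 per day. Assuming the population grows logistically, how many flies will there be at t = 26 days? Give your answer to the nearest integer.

A = (K − N₀)/N₀ = (5200 − 148)/148 = 34.135.
N(t) = K/(1 + A·e^(−rt)) = 5200/(1 + 34.135×e^(−0.188×26)).
e^(−4.888) = 0.0075365; denominator = 1 + 34.135×0.0075365 = 1.2573.
N = 5200/1.2573 = 4135.98.

4136 flies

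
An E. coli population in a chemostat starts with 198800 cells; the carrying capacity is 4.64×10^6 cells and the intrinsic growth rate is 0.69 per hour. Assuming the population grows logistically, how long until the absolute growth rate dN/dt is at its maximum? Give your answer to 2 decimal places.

4.50 hours

Logistic growth is fastest at N = K/2 = 2.32×10^6.
A = (K − N₀)/N₀ = 22.34. Set K/(1 + A·e^(−rt)) = K/2 → A·e^(−rt) = 1.
e^(−0.69t) = 1/22.34 = 0.0447627, so t = ln(22.34)/0.69 = 3.1064/0.69 = 4.502.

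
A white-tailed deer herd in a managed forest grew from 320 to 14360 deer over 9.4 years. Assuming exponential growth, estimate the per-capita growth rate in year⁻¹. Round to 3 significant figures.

From N(t) = N₀·e^(rt): e^(r·9.4) = 14360/320 = 44.875.
r·9.4 = ln(44.875) = 3.8039, so r = 3.8039/9.4 = 0.40467.

0.405 per year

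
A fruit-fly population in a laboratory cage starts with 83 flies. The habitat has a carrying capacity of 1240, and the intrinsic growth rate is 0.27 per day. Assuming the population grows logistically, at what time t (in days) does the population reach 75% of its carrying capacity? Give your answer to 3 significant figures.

13.8 days

A = (K − N₀)/N₀ = (1240 − 83)/83 = 13.94.
Solve 1240/(1 + 13.94·e^(−0.27t)) = 930: 1 + 13.94·e^(−0.27t) = 1.3333, so e^(−0.27t) = 0.0239124.
−0.27·t = ln(0.0239124) = -3.7334, so t = 3.7334/0.27 = 13.827.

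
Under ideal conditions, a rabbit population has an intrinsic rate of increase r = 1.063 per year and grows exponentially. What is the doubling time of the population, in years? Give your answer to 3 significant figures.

Doubling time t_d = ln(2)/r = 0.6931/1.063 = 0.65207.

0.652 years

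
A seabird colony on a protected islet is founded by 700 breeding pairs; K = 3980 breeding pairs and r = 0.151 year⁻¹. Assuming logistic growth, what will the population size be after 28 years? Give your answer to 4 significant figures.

3725 breeding pairs

A = (K − N₀)/N₀ = (3980 − 700)/700 = 4.6857.
N(t) = K/(1 + A·e^(−rt)) = 3980/(1 + 4.6857×e^(−0.151×28)).
e^(−4.228) = 0.014582; denominator = 1 + 4.6857×0.014582 = 1.0683.
N = 3980/1.0683 = 3725.46.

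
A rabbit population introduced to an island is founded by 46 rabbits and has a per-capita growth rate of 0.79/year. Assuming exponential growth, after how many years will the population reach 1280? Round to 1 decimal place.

Set N₀·e^(rt) = 1280: e^(0.79·t) = 1280/46 = 27.826.
0.79·t = ln(27.826) = 3.326, so t = 3.326/0.79 = 4.2101.

4.2 years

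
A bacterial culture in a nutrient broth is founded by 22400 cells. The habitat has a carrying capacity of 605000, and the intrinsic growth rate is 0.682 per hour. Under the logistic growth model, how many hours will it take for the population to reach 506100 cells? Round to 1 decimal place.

7.2 hours

A = (K − N₀)/N₀ = (605000 − 22400)/22400 = 26.009.
Solve 605000/(1 + 26.009·e^(−0.682t)) = 506100: 1 + 26.009·e^(−0.682t) = 1.1954, so e^(−0.682t) = 0.00751342.
−0.682·t = ln(0.00751342) = -4.8911, so t = 4.8911/0.682 = 7.1716.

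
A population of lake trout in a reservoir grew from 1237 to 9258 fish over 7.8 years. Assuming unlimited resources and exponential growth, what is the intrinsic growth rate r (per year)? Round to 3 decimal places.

From N(t) = N₀·e^(rt): e^(r·7.8) = 9258/1237 = 7.4842.
r·7.8 = ln(7.4842) = 2.0128, so r = 2.0128/7.8 = 0.25805.

0.258 per year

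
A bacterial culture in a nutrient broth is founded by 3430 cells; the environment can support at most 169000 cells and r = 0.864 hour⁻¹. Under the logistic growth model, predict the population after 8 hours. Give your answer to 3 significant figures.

161000 cells

A = (K − N₀)/N₀ = (169000 − 3430)/3430 = 48.271.
N(t) = K/(1 + A·e^(−rt)) = 169000/(1 + 48.271×e^(−0.864×8)).
e^(−6.912) = 0.00099576; denominator = 1 + 48.271×0.00099576 = 1.0481.
N = 169000/1.0481 = 161249.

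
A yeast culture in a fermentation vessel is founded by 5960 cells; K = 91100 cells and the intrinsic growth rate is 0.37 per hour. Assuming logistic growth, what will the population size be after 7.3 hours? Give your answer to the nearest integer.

46501 cells

A = (K − N₀)/N₀ = (91100 − 5960)/5960 = 14.285.
N(t) = K/(1 + A·e^(−rt)) = 91100/(1 + 14.285×e^(−0.37×7.3)).
e^(−2.701) = 0.067138; denominator = 1 + 14.285×0.067138 = 1.9591.
N = 91100/1.9591 = 46501.3.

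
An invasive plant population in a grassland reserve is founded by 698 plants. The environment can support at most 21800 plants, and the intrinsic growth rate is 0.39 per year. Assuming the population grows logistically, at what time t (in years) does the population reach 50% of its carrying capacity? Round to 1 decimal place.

A = (K − N₀)/N₀ = (21800 − 698)/698 = 30.232.
Solve 21800/(1 + 30.232·e^(−0.39t)) = 10900: 1 + 30.232·e^(−0.39t) = 2, so e^(−0.39t) = 0.0330774.
−0.39·t = ln(0.0330774) = -3.4089, so t = 3.4089/0.39 = 8.7408.

8.7 years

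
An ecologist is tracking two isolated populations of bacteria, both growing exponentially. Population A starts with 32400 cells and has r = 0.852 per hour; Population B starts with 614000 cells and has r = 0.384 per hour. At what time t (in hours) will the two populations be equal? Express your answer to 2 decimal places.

6.29 hours

Set 32400·e^(0.852t) = 614000·e^(0.384t).
e^((0.852 − 0.384)t) = 614000/32400 → e^(0.468·t) = 18.951.
0.468·t = ln(18.951) = 2.9418, so t = 2.9418/0.468 = 6.286.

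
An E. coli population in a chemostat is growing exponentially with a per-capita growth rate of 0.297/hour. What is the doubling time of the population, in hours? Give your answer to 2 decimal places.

Doubling time t_d = ln(2)/r = 0.6931/0.297 = 2.3338.

2.33 hours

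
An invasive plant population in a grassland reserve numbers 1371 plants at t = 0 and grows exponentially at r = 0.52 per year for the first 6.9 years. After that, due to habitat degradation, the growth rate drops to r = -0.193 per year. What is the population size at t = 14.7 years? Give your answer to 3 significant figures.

11000 plants

Phase 1: N(6.9) = 1371·e^(0.52×6.9) = 1371·e^3.588 = 49577.7.
Phase 2 runs for 14.7 − 6.9 = 7.8 years at r = -0.193.
N(14.7) = 49577.7·e^(-0.193×7.8) = 49577.7·e^-1.505 = 11002.7.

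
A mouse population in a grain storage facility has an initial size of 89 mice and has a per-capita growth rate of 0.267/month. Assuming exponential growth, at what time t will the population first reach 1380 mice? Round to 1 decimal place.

Set N₀·e^(rt) = 1380: e^(0.267·t) = 1380/89 = 15.506.
0.267·t = ln(15.506) = 2.7412, so t = 2.7412/0.267 = 10.267.

10.3 months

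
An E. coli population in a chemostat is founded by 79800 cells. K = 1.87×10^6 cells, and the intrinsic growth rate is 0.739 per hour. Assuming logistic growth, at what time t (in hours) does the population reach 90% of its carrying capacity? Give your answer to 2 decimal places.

7.18 hours

A = (K − N₀)/N₀ = (1.87×10^6 − 79800)/79800 = 22.434.
Solve 1.87×10^6/(1 + 22.434·e^(−0.739t)) = 1.683×10^6: 1 + 22.434·e^(−0.739t) = 1.1111, so e^(−0.739t) = 0.00495289.
−0.739·t = ln(0.00495289) = -5.3078, so t = 5.3078/0.739 = 7.1824.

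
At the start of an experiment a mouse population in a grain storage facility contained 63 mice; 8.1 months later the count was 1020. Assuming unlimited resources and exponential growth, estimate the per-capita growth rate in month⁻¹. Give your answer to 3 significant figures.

0.344 per month

From N(t) = N₀·e^(rt): e^(r·8.1) = 1020/63 = 16.19.
r·8.1 = ln(16.19) = 2.7844, so r = 2.7844/8.1 = 0.34376.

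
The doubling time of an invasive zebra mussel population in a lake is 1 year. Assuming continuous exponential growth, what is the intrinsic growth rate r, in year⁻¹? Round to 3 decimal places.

0.693 per year

r = ln(2)/t_d = 0.6931/1 = 0.69315.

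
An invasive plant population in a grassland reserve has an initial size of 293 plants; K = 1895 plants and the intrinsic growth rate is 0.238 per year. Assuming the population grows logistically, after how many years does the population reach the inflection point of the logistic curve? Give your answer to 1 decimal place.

Logistic growth is fastest at N = K/2 = 947.5.
A = (K − N₀)/N₀ = 5.4676. Set K/(1 + A·e^(−rt)) = K/2 → A·e^(−rt) = 1.
e^(−0.238t) = 1/5.4676 = 0.182896, so t = ln(5.4676)/0.238 = 1.6988/0.238 = 7.138.

7.1 years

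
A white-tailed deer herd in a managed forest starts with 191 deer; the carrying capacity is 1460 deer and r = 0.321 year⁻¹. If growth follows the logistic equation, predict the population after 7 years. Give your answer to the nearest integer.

858 deer

A = (K − N₀)/N₀ = (1460 − 191)/191 = 6.644.
N(t) = K/(1 + A·e^(−rt)) = 1460/(1 + 6.644×e^(−0.321×7)).
e^(−2.247) = 0.10572; denominator = 1 + 6.644×0.10572 = 1.7024.
N = 1460/1.7024 = 857.626.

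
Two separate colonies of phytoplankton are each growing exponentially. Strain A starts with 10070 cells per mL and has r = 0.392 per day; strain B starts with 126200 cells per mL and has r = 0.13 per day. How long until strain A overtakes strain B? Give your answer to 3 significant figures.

9.65 days

Set 10070·e^(0.392t) = 126200·e^(0.13t).
e^((0.392 − 0.13)t) = 126200/10070 → e^(0.262·t) = 12.532.
0.262·t = ln(12.532) = 2.5283, so t = 2.5283/0.262 = 9.65.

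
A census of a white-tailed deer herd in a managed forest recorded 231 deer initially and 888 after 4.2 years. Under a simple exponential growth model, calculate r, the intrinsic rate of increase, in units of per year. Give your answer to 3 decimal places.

From N(t) = N₀·e^(rt): e^(r·4.2) = 888/231 = 3.8442.
r·4.2 = ln(3.8442) = 1.3466, so r = 1.3466/4.2 = 0.32061.

0.321 per year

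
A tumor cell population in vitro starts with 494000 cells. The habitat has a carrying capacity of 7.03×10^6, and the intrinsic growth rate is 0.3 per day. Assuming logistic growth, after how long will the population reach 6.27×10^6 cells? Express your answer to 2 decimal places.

A = (K − N₀)/N₀ = (7.03×10^6 − 494000)/494000 = 13.231.
Solve 7.03×10^6/(1 + 13.231·e^(−0.3t)) = 6.27×10^6: 1 + 13.231·e^(−0.3t) = 1.1212, so e^(−0.3t) = 0.00916138.
−0.3·t = ln(0.00916138) = -4.6928, so t = 4.6928/0.3 = 15.643.

15.64 days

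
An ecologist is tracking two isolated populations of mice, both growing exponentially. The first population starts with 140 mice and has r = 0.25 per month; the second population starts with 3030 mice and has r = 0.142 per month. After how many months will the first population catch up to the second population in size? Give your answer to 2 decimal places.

28.47 months

Set 140·e^(0.25t) = 3030·e^(0.142t).
e^((0.25 − 0.142)t) = 3030/140 → e^(0.108·t) = 21.643.
0.108·t = ln(21.643) = 3.0747, so t = 3.0747/0.108 = 28.469.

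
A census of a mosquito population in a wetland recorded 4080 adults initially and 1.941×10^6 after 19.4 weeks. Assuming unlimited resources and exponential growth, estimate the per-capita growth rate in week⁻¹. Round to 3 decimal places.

From N(t) = N₀·e^(rt): e^(r·19.4) = 1.941×10^6/4080 = 475.74.
r·19.4 = ln(475.74) = 6.1649, so r = 6.1649/19.4 = 0.31778.

0.318 per week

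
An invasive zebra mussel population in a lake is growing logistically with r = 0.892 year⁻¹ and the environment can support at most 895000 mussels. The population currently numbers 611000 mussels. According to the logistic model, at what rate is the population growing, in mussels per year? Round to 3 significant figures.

173000 mussels per year

dN/dt = rN(1 − N/K) = 0.892 × 611000 × (1 − 611000/895000).
1 − 611000/895000 = 0.31732; dN/dt = 0.892 × 611000 × 0.31732 = 1.72942×10^5.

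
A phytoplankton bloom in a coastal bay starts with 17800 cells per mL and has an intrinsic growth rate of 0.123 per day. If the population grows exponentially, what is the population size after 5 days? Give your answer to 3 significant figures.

32900 cells per mL

N(t) = N₀·e^(rt) = 17800 × e^(0.123×5) = 17800 × e^0.615.
e^0.615 ≈ 1.8497, so N ≈ 17800 × 1.8497 = 32923.9.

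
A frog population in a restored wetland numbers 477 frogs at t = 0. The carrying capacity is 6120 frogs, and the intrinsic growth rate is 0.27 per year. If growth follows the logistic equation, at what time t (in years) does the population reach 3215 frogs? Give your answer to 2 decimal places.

9.53 years

A = (K − N₀)/N₀ = (6120 − 477)/477 = 11.83.
Solve 6120/(1 + 11.83·e^(−0.27t)) = 3215: 1 + 11.83·e^(−0.27t) = 1.9036, so e^(−0.27t) = 0.0763789.
−0.27·t = ln(0.0763789) = -2.572, so t = 2.572/0.27 = 9.5261.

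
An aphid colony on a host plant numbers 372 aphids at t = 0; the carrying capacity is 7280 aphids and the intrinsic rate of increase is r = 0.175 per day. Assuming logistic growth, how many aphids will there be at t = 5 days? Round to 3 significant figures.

A = (K − N₀)/N₀ = (7280 − 372)/372 = 18.57.
N(t) = K/(1 + A·e^(−rt)) = 7280/(1 + 18.57×e^(−0.175×5)).
e^(−0.875) = 0.41686; denominator = 1 + 18.57×0.41686 = 8.7411.
N = 7280/8.7411 = 832.849.

833 aphids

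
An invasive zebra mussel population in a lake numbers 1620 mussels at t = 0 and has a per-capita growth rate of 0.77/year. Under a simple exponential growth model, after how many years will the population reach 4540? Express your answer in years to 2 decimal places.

1.34 years

Set N₀·e^(rt) = 4540: e^(0.77·t) = 4540/1620 = 2.8025.
0.77·t = ln(2.8025) = 1.0305, so t = 1.0305/0.77 = 1.3383.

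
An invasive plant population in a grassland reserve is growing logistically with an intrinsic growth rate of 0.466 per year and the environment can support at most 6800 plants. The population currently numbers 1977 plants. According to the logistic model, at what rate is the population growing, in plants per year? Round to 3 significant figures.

653 plants per year

dN/dt = rN(1 − N/K) = 0.466 × 1977 × (1 − 1977/6800).
1 − 1977/6800 = 0.70926; dN/dt = 0.466 × 1977 × 0.70926 = 653.43.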